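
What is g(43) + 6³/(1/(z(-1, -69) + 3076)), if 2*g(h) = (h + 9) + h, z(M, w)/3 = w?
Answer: 1239503/2 ≈ 6.1975e+5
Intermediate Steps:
z(M, w) = 3*w
g(h) = 9/2 + h (g(h) = ((h + 9) + h)/2 = ((9 + h) + h)/2 = (9 + 2*h)/2 = 9/2 + h)
g(43) + 6³/(1/(z(-1, -69) + 3076)) = (9/2 + 43) + 6³/(1/(3*(-69) + 3076)) = 95/2 + 216/(1/(-207 + 3076)) = 95/2 + 216/(1/2869) = 95/2 + 216*2869 = 95/2 + 619704 = 1239503/2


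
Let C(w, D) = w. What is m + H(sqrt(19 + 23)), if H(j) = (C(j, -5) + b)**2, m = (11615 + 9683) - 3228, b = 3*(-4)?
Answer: 18256 - 24*sqrt(42) ≈ 18100.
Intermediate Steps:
b = -12
m = 18070 (m = 21298 - 3228 = 18070)
H(j) = (-12 + j)**2 (H(j) = (j - 12)**2 = (-12 + j)**2)
m + H(sqrt(19 + 23)) = 18070 + (-12 + sqrt(19 + 23))**2 = 18070 + (-12 + sqrt(42))**2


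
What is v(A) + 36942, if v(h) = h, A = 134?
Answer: 37076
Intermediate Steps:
v(A) + 36942 = 134 + 36942 = 37076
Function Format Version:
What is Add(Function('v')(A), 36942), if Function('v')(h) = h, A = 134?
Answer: 37076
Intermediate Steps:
Add(Function('v')(A), 36942) = Add(134, 36942) = 37076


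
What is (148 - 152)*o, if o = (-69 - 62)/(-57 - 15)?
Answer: -131/18 ≈ -7.2778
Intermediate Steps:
o = 131/72 (o = -131/(-72) = -131*(-1/72) = 131/72 ≈ 1.8194)
(148 - 152)*o = (148 - 152)*(131/72) = -4*131/72 = -131/18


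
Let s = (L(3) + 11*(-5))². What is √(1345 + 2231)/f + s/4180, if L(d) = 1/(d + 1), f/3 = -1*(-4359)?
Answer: 47961/66880 + 2*√894/13077 ≈ 0.72169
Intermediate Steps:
f = 13077 (f = 3*(-1*(-4359)) = 3*4359 = 13077)
L(d) = 1/(1 + d)
s = 47961/16 (s = (1/(1 + 3) + 11*(-5))² = (1/4 - 55)² = (¼ - 55)² = (-219/4)² = 47961/16 ≈ 2997.6)
√(1345 + 2231)/f + s/4180 = √(1345 + 2231)/13077 + (47961/16)/4180 = √3576*(1/13077) + (47961/16)*(1/4180) = (2*√894)*(1/13077) + 47961/66880 = 2*√894/13077 + 47961/66880 = 47961/66880 + 2*√894/13077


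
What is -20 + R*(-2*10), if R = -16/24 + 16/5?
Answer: -212/3 ≈ -70.667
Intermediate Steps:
R = 38/15 (R = -16*1/24 + 16*(⅕) = -⅔ + 16/5 = 38/15 ≈ 2.5333)
-20 + R*(-2*10) = -20 + 38*(-2*10)/15 = -20 + (38/15)*(-20) = -20 - 152/3 = -212/3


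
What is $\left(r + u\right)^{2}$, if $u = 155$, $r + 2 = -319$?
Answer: $27556$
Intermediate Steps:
$r = -321$ ($r = -2 - 319 = -321$)
$\left(r + u\right)^{2} = \left(-321 + 155\right)^{2} = \left(-166\right)^{2} = 27556$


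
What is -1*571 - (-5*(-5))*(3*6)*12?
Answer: -5971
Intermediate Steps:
-1*571 - (-5*(-5))*(3*6)*12 = -571 - 25*18*12 = -571 - 450*12 = -571 - 1*5400 = -571 - 5400 = -5971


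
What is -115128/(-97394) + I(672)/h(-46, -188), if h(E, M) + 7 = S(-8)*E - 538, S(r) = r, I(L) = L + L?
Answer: -18419980/2873123 ≈ -6.4111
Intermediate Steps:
I(L) = 2*L
h(E, M) = -545 - 8*E (h(E, M) = -7 + (-8*E - 538) = -7 + (-538 - 8*E) = -545 - 8*E)
-115128/(-97394) + I(672)/h(-46, -188) = -115128/(-97394) + (2*672)/(-545 - 8*(-46)) = -115128*(-1/97394) + 1344/(-545 + 368) = 57564/48697 + 1344/(-177) = 57564/48697 + 1344*(-1/177) = 57564/48697 - 448/59 = -18419980/2873123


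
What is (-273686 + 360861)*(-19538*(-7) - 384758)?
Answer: -21618702600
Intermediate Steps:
(-273686 + 360861)*(-19538*(-7) - 384758) = 87175*(136766 - 384758) = 87175*(-247992) = -21618702600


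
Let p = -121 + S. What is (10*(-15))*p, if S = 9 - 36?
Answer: 22200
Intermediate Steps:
S = -27
p = -148 (p = -121 - 27 = -148)
(10*(-15))*p = (10*(-15))*(-148) = -150*(-148) = 22200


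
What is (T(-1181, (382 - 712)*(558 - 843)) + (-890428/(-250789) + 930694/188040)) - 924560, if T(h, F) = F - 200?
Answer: -254380021746941/306223140 ≈ -8.3070e+5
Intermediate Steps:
T(h, F) = -200 + F
(T(-1181, (382 - 712)*(558 - 843)) + (-890428/(-250789) + 930694/188040)) - 924560 = ((-200 + (382 - 712)*(558 - 843)) + (-890428/(-250789) + 930694/188040)) - 924560 = ((-200 - 330*(-285)) + (-890428*(-1/250789) + 930694*(1/188040))) - 924560 = ((-200 + 94050) + (11564/3257 + 465347/94020)) - 924560 = (93850 + 2602882459/306223140) - 924560 = 28741644571459/306223140 - 924560 = -254380021746941/306223140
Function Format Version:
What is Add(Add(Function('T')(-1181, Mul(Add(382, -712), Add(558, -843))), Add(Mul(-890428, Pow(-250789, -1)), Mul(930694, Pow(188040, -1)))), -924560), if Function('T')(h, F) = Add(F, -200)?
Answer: Rational(-254380021746941, 306223140) ≈ -8.3070e+5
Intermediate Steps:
Function('T')(h, F) = Add(-200, F)
Add(Add(Function('T')(-1181, Mul(Add(382, -712), Add(558, -843))), Add(Mul(-890428, Pow(-250789, -1)), Mul(930694, Pow(188040, -1)))), -924560) = Add(Add(Add(-200, Mul(Add(382, -712), Add(558, -843))), Add(Mul(-890428, Pow(-250789, -1)), Mul(930694, Pow(188040, -1)))), -924560) = Add(Add(Add(-200, Mul(-330, -285)), Add(Mul(-890428, Rational(-1, 250789)), Mul(930694, Rational(1, 188040)))), -924560) = Add(Add(Add(-200, 94050), Add(Rational(11564, 3257), Rational(465347, 94020))), -924560) = Add(Add(93850, Rational(2602882459, 306223140)), -924560) = Add(Rational(28741644571459, 306223140), -924560) = Rational(-254380021746941, 306223140)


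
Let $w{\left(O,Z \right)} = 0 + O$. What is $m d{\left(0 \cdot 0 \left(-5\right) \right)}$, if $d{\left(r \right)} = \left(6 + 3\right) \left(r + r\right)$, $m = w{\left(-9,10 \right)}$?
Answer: $0$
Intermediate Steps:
$w{\left(O,Z \right)} = O$
$m = -9$
$d{\left(r \right)} = 18 r$ ($d{\left(r \right)} = 9 \cdot 2 r = 18 r$)
$m d{\left(0 \cdot 0 \left(-5\right) \right)} = - 9 \cdot 18 \cdot 0 \cdot 0 \left(-5\right) = - 9 \cdot 18 \cdot 0 \left(-5\right) = - 9 \cdot 18 \cdot 0 = \left(-9\right) 0 = 0$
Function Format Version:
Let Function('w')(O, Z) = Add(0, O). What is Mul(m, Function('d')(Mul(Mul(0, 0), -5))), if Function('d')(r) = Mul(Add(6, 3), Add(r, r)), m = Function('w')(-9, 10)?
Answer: 0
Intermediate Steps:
Function('w')(O, Z) = O
m = -9
Function('d')(r) = Mul(18, r) (Function('d')(r) = Mul(9, Mul(2, r)) = Mul(18, r))
Mul(m, Function('d')(Mul(Mul(0, 0), -5))) = Mul(-9, Mul(18, Mul(Mul(0, 0), -5))) = Mul(-9, Mul(18, Mul(0, -5))) = Mul(-9, Mul(18, 0)) = Mul(-9, 0) = 0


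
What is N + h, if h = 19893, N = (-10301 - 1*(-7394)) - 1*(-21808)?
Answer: 38794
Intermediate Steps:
N = 18901 (N = (-10301 + 7394) + 21808 = -2907 + 21808 = 18901)
N + h = 18901 + 19893 = 38794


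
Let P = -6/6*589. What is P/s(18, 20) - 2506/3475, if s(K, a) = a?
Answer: -419379/13900 ≈ -30.171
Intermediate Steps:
P = -589 (P = -6*⅙*589 = -1*589 = -589)
P/s(18, 20) - 2506/3475 = -589/20 - 2506/3475 = -419379/13900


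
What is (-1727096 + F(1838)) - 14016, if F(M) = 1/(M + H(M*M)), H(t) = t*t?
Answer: -19870497330318975887/11412532525374 ≈ -1.7411e+6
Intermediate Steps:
H(t) = t**2
F(M) = 1/(M + M**4) (F(M) = 1/(M + (M*M)**2) = 1/(M + (M**2)**2) = 1/(M + M**4))
(-1727096 + F(1838)) - 14016 = (-1727096 + 1/(1838 + 1838**4)) - 14016 = (-1727096 + 1/(1838 + 11412532523536)) - 14016 = (-1727096 + 1/11412532525374) - 14016 = -19710539274443333903/11412532525374 - 14016 = -19870497330318975887/11412532525374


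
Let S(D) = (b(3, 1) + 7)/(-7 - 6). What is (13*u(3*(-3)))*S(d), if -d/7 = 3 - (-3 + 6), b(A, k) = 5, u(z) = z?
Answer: 108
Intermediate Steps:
d = 0 (d = -7*(3 - (-3 + 6)) = -7*(3 - 1*3) = -7*(3 - 3) = -7*0 = 0)
S(D) = -12/13 (S(D) = (5 + 7)/(-7 - 6) = 12/(-13) = 12*(-1/13) = -12/13)
(13*u(3*(-3)))*S(d) = (13*(3*(-3)))*(-12/13) = (13*(-9))*(-12/13) = -117*(-12/13) = 108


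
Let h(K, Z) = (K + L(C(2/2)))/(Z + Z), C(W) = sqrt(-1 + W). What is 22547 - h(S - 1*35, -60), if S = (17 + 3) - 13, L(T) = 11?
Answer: 2705623/120 ≈ 22547.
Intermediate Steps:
S = 7 (S = 20 - 13 = 7)
h(K, Z) = (11 + K)/(2*Z) (h(K, Z) = (K + 11)/(Z + Z) = (11 + K)/((2*Z)) = (11 + K)*(1/(2*Z)) = (11 + K)/(2*Z))
22547 - h(S - 1*35, -60) = 22547 - (11 + (7 - 1*35))/(2*(-60)) = 22547 - (-1)*(11 + (7 - 35))/(2*60) = 22547 - (-1)*(11 - 28)/(2*60) = 22547 - (-1)*(-17)/(2*60) = 22547 - 1*17/120 = 22547 - 17/120 = 2705623/120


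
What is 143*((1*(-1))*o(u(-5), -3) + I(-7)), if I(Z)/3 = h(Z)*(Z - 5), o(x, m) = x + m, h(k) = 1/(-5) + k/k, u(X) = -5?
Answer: -14872/5 ≈ -2974.4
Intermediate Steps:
h(k) = 4/5 (h(k) = 1*(-1/5) + 1 = -1/5 + 1 = 4/5)
o(x, m) = m + x
I(Z) = -12 + 12*Z/5 (I(Z) = 3*(4*(Z - 5)/5) = 3*(4*(-5 + Z)/5) = 3*(-4 + 4*Z/5) = -12 + 12*Z/5)
143*((1*(-1))*o(u(-5), -3) + I(-7)) = 143*((1*(-1))*(-3 - 5) + (-12 + (12/5)*(-7))) = 143*(-1*(-8) + (-12 - 84/5)) = 143*(8 - 144/5) = 143*(-104/5) = -14872/5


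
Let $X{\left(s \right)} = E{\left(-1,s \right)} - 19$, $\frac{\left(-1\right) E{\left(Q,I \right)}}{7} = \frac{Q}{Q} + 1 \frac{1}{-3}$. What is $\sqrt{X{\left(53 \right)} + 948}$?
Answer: $\frac{\sqrt{8319}}{3} \approx 30.403$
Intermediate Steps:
$E{\left(Q,I \right)} = - \frac{14}{3}$ ($E{\left(Q,I \right)} = - 7 \left(\frac{Q}{Q} + 1 \frac{1}{-3}\right) = - 7 \left(1 + 1 \left(- \frac{1}{3}\right)\right) = - 7 \left(1 - \frac{1}{3}\right) = \left(-7\right) \frac{2}{3} = - \frac{14}{3}$)
$X{\left(s \right)} = - \frac{71}{3}$ ($X{\left(s \right)} = - \frac{14}{3} - 19 = - \frac{71}{3}$)
$\sqrt{X{\left(53 \right)} + 948} = \sqrt{- \frac{71}{3} + 948} = \sqrt{\frac{2773}{3}} = \frac{\sqrt{8319}}{3}$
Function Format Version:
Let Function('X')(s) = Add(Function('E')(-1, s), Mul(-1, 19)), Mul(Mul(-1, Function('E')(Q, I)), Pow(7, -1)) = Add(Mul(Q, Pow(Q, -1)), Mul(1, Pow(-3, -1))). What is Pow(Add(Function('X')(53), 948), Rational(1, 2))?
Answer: Mul(Rational(1, 3), Pow(8319, Rational(1, 2))) ≈ 30.403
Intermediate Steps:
Function('E')(Q, I) = Rational(-14, 3) (Function('E')(Q, I) = Mul(-7, Add(Mul(Q, Pow(Q, -1)), Mul(1, Pow(-3, -1)))) = Mul(-7, Add(1, Mul(1, Rational(-1, 3)))) = Mul(-7, Add(1, Rational(-1, 3))) = Mul(-7, Rational(2, 3)) = Rational(-14, 3))
Function('X')(s) = Rational(-71, 3) (Function('X')(s) = Add(Rational(-14, 3), Mul(-1, 19)) = Add(Rational(-14, 3), -19) = Rational(-71, 3))
Pow(Add(Function('X')(53), 948), Rational(1, 2)) = Pow(Add(Rational(-71, 3), 948), Rational(1, 2)) = Pow(Rational(2773, 3), Rational(1, 2)) = Mul(Rational(1, 3), Pow(8319, Rational(1, 2)))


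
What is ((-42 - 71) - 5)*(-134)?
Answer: 15812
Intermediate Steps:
((-42 - 71) - 5)*(-134) = (-113 - 5)*(-134) = -118*(-134) = 15812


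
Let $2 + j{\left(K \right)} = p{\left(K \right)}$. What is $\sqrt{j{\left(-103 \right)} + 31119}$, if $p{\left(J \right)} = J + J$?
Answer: $\sqrt{30911} \approx 175.82$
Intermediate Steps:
$p{\left(J \right)} = 2 J$
$j{\left(K \right)} = -2 + 2 K$
$\sqrt{j{\left(-103 \right)} + 31119} = \sqrt{\left(-2 + 2 \left(-103\right)\right) + 31119} = \sqrt{\left(-2 - 206\right) + 31119} = \sqrt{-208 + 31119} = \sqrt{30911}$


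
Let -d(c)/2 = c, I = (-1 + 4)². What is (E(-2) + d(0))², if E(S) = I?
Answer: 81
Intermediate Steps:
I = 9 (I = 3² = 9)
E(S) = 9
d(c) = -2*c
(E(-2) + d(0))² = (9 - 2*0)² = (9 + 0)² = 9² = 81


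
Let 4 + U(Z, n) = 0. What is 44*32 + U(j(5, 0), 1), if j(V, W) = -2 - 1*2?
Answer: 1404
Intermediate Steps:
j(V, W) = -4 (j(V, W) = -2 - 2 = -4)
U(Z, n) = -4 (U(Z, n) = -4 + 0 = -4)
44*32 + U(j(5, 0), 1) = 44*32 - 4 = 1408 - 4 = 1404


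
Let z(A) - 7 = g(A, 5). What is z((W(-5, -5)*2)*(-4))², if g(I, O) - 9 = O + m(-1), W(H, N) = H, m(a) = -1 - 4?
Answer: 256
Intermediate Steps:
m(a) = -5
g(I, O) = 4 + O (g(I, O) = 9 + (O - 5) = 9 + (-5 + O) = 4 + O)
z(A) = 16 (z(A) = 7 + (4 + 5) = 7 + 9 = 16)
z((W(-5, -5)*2)*(-4))² = 16² = 256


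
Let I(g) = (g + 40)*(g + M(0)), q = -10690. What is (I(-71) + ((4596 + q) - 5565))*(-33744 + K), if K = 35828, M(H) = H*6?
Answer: -19710472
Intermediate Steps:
M(H) = 6*H
I(g) = g*(40 + g) (I(g) = (g + 40)*(g + 6*0) = (40 + g)*(g + 0) = (40 + g)*g = g*(40 + g))
(I(-71) + ((4596 + q) - 5565))*(-33744 + K) = (-71*(40 - 71) + ((4596 - 10690) - 5565))*(-33744 + 35828) = (-71*(-31) + (-6094 - 5565))*2084 = (2201 - 11659)*2084 = -9458*2084 = -19710472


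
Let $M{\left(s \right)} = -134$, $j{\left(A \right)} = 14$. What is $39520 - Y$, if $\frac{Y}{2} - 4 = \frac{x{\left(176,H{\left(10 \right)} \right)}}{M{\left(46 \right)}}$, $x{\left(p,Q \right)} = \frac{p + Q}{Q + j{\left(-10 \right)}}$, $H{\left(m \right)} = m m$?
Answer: $\frac{50298822}{1273} \approx 39512.0$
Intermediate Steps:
$H{\left(m \right)} = m^{2}$
$x{\left(p,Q \right)} = \frac{Q + p}{14 + Q}$ ($x{\left(p,Q \right)} = \frac{p + Q}{Q + 14} = \frac{Q + p}{14 + Q}$)
$Y = \frac{10138}{1273}$ ($Y = 8 + 2 \frac{\frac{1}{14 + 10^{2}} \left(10^{2} + 176\right)}{-134} = 8 + 2 \frac{100 + 176}{14 + 100} \left(- \frac{1}{134}\right) = 8 + 2 \cdot \frac{1}{114} \cdot 276 \left(- \frac{1}{134}\right) = 8 + 2 \cdot \frac{46}{19} \left(- \frac{1}{134}\right) = 8 + 2 \left(- \frac{23}{1273}\right) = 8 - \frac{46}{1273} = \frac{10138}{1273} \approx 7.9639$)
$39520 - Y = 39520 - \frac{10138}{1273} = \frac{50298822}{1273}$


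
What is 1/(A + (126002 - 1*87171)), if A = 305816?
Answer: 1/344647 ≈ 2.9015e-6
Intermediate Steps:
1/(A + (126002 - 1*87171)) = 1/(305816 + (126002 - 1*87171)) = 1/(305816 + (126002 - 87171)) = 1/(305816 + 38831) = 1/344647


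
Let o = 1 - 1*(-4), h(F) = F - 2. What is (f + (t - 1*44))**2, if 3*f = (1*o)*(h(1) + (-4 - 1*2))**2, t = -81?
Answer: 16900/9 ≈ 1877.8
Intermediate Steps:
h(F) = -2 + F
o = 5 (o = 1 + 4 = 5)
f = 245/3 (f = ((1*5)*((-2 + 1) + (-4 - 1*2))**2)/3 = (5*(-1 + (-4 - 2))**2)/3 = (5*(-1 - 6)**2)/3 = (5*(-7)**2)/3 = (5*49)/3 = (1/3)*245 = 245/3 ≈ 81.667)
(f + (t - 1*44))**2 = (245/3 + (-81 - 1*44))**2 = (245/3 + (-81 - 44))**2 = (245/3 - 125)**2 = (-130/3)**2 = 16900/9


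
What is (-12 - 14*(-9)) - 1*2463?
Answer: -2349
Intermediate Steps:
(-12 - 14*(-9)) - 1*2463 = (-12 + 126) - 2463 = 114 - 2463 = -2349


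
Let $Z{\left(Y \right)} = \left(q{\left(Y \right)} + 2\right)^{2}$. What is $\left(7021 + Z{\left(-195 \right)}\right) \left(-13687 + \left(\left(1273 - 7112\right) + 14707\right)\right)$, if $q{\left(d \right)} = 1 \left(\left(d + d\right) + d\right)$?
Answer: $-1671759290$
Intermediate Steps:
$q{\left(d \right)} = 3 d$ ($q{\left(d \right)} = 1 \left(2 d + d\right) = 1 \cdot 3 d = 3 d$)
$Z{\left(Y \right)} = \left(2 + 3 Y\right)^{2}$ ($Z{\left(Y \right)} = \left(3 Y + 2\right)^{2} = \left(2 + 3 Y\right)^{2}$)
$\left(7021 + Z{\left(-195 \right)}\right) \left(-13687 + \left(\left(1273 - 7112\right) + 14707\right)\right) = \left(7021 + \left(2 + 3 \left(-195\right)\right)^{2}\right) \left(-13687 + \left(\left(1273 - 7112\right) + 14707\right)\right) = \left(7021 + \left(2 - 585\right)^{2}\right) \left(-13687 + \left(-5839 + 14707\right)\right) = \left(7021 + \left(-583\right)^{2}\right) \left(-13687 + 8868\right) = \left(7021 + 339889\right) \left(-4819\right) = 346910 \left(-4819\right) = -1671759290$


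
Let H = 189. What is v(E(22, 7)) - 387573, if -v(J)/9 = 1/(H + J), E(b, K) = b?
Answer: -81777912/211 ≈ -3.8757e+5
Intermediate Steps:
v(J) = -9/(189 + J)
v(E(22, 7)) - 387573 = -9/(189 + 22) - 387573 = -9/211 - 387573 = -81777912/211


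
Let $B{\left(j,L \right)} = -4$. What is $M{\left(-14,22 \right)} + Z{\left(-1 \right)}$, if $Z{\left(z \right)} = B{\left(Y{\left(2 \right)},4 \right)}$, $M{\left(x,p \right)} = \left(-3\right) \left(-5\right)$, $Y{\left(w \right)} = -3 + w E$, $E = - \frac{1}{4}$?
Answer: $11$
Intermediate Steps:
$E = - \frac{1}{4}$ ($E = \left(-1\right) \frac{1}{4} = - \frac{1}{4} \approx -0.25$)
$Y{\left(w \right)} = -3 - \frac{w}{4}$ ($Y{\left(w \right)} = -3 + w \left(- \frac{1}{4}\right) = -3 - \frac{w}{4}$)
$M{\left(x,p \right)} = 15$
$Z{\left(z \right)} = -4$
$M{\left(-14,22 \right)} + Z{\left(-1 \right)} = 15 - 4 = 11$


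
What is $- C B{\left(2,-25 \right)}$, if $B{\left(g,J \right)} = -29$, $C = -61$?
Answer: $-1769$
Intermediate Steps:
$- C B{\left(2,-25 \right)} = - \left(-61\right) \left(-29\right) = \left(-1\right) 1769 = -1769$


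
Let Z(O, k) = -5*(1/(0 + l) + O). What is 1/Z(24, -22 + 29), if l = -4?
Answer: -4/475 ≈ -0.0084210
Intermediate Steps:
Z(O, k) = 5/4 - 5*O (Z(O, k) = -5*(1/(0 - 4) + O) = -5*(1/(-4) + O) = -5*(-¼ + O) = 5/4 - 5*O)
1/Z(24, -22 + 29) = 1/(5/4 - 5*24) = 1/(5/4 - 120) = 1/(-475/4) = -4/475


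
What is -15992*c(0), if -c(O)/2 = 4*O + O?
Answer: 0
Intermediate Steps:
c(O) = -10*O (c(O) = -2*(4*O + O) = -10*O)
-15992*c(0) = -(-159920)*0 = -15992*0 = 0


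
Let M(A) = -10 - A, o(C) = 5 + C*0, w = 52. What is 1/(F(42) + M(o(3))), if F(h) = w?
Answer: 1/37 ≈ 0.027027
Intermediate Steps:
o(C) = 5 (o(C) = 5 + 0 = 5)
F(h) = 52
1/(F(42) + M(o(3))) = 1/(52 + (-10 - 1*5)) = 1/(52 + (-10 - 5)) = 1/(52 - 15) = 1/37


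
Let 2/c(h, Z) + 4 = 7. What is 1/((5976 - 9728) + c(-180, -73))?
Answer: -3/11254 ≈ -0.00026657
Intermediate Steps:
c(h, Z) = ⅔ (c(h, Z) = 2/(-4 + 7) = 2/3 = 2*(⅓) = ⅔)
1/((5976 - 9728) + c(-180, -73)) = 1/((5976 - 9728) + ⅔) = 1/(-3752 + ⅔) = 1/(-11254/3) = -3/11254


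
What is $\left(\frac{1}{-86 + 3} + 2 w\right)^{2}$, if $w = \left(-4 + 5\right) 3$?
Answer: $\frac{247009}{6889} \approx 35.856$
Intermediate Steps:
$w = 3$ ($w = 1 \cdot 3 = 3$)
$\left(\frac{1}{-86 + 3} + 2 w\right)^{2} = \left(\frac{1}{-86 + 3} + 2 \cdot 3\right)^{2} = \left(\frac{1}{-83} + 6\right)^{2} = \left(- \frac{1}{83} + 6\right)^{2} = \left(\frac{497}{83}\right)^{2} = \frac{247009}{6889}$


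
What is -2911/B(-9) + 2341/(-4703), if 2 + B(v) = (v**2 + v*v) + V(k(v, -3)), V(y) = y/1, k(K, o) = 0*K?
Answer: -14064993/752480 ≈ -18.692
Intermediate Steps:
k(K, o) = 0
V(y) = y (V(y) = y*1 = y)
B(v) = -2 + 2*v**2 (B(v) = -2 + ((v**2 + v*v) + 0) = -2 + ((v**2 + v**2) + 0) = -2 + (2*v**2 + 0) = -2 + 2*v**2)
-2911/B(-9) + 2341/(-4703) = -2911/(-2 + 2*(-9)**2) + 2341/(-4703) = -2911/(-2 + 2*81) + 2341*(-1/4703) = -2911/(-2 + 162) - 2341/4703 = -2911/160 - 2341/4703 = -14064993/752480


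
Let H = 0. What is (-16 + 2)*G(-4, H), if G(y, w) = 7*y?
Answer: 392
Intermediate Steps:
(-16 + 2)*G(-4, H) = (-16 + 2)*(7*(-4)) = -14*(-28) = 392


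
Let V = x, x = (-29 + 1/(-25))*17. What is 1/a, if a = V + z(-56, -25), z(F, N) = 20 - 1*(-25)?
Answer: -25/11217 ≈ -0.0022288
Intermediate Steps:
z(F, N) = 45 (z(F, N) = 20 + 25 = 45)
x = -12342/25 (x = (-29 - 1/25)*17 = -726/25*17 = -12342/25 ≈ -493.68)
V = -12342/25 ≈ -493.68
a = -11217/25 (a = -12342/25 + 45 = -11217/25 ≈ -448.68)
1/a = 1/(-11217/25) = -25/11217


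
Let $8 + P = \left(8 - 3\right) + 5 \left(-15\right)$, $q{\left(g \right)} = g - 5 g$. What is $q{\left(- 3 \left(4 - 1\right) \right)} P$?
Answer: $-2808$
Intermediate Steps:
$q{\left(g \right)} = - 4 g$
$P = -78$ ($P = -8 + \left(\left(8 - 3\right) + 5 \left(-15\right)\right) = -8 + \left(5 - 75\right) = -8 - 70 = -78$)
$q{\left(- 3 \left(4 - 1\right) \right)} P = - 4 \left(- 3 \left(4 - 1\right)\right) \left(-78\right) = - 4 \left(\left(-3\right) 3\right) \left(-78\right) = \left(-4\right) \left(-9\right) \left(-78\right) = 36 \left(-78\right) = -2808$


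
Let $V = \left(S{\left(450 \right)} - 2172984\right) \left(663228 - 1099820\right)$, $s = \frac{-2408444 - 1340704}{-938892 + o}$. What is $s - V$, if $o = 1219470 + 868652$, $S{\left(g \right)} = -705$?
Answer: $- \frac{545318385174737694}{574615} \approx -9.4901 \cdot 10^{11}$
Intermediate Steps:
$o = 2088122$
$s = - \frac{1874574}{574615}$ ($s = \frac{-2408444 - 1340704}{-938892 + 2088122} = - \frac{3749148}{1149230} = \left(-3749148\right) \frac{1}{1149230} = - \frac{1874574}{574615} \approx -3.2623$)
$V = 949015227888$ ($V = \left(-705 - 2172984\right) \left(663228 - 1099820\right) = \left(-2173689\right) \left(-436592\right) = 949015227888$)
$s - V = - \frac{1874574}{574615} - 949015227888 = - \frac{545318385174737694}{574615}$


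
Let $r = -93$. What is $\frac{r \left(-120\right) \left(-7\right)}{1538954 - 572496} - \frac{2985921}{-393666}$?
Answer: $\frac{475835674983}{63410275838} \approx 7.5041$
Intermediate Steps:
$\frac{r \left(-120\right) \left(-7\right)}{1538954 - 572496} - \frac{2985921}{-393666} = \frac{\left(-93\right) \left(-120\right) \left(-7\right)}{1538954 - 572496} - \frac{2985921}{-393666} = \frac{11160 \left(-7\right)}{966458} - - \frac{995307}{131222} = \left(-78120\right) \frac{1}{966458} + \frac{995307}{131222} = - \frac{39060}{483229} + \frac{995307}{131222} = \frac{475835674983}{63410275838}$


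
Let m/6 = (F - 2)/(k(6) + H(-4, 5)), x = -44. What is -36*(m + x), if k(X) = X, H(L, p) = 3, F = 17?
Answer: 1224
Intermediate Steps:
m = 10 (m = 6*((17 - 2)/(6 + 3)) = 6*(15/9) = 6*(15*(⅑)) = 6*(5/3) = 10)
-36*(m + x) = -36*(10 - 44) = -36*(-34) = 1224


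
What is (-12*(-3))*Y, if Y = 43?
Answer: 1548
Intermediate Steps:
(-12*(-3))*Y = -12*(-3)*43 = -3*(-12)*43 = 36*43 = 1548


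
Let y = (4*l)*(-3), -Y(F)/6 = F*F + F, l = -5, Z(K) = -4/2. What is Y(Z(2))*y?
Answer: -720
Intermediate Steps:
Z(K) = -2 (Z(K) = -4*½ = -2)
Y(F) = -6*F - 6*F² (Y(F) = -6*(F*F + F) = -6*(F² + F) = -6*(F + F²) = -6*F - 6*F²)
y = 60 (y = (4*(-5))*(-3) = -20*(-3) = 60)
Y(Z(2))*y = -6*(-2)*(1 - 2)*60 = -6*(-2)*(-1)*60 = -12*60 = -720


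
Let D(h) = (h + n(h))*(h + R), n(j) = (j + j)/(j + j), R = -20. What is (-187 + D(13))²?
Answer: 81225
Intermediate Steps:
n(j) = 1 (n(j) = (2*j)/((2*j)) = (2*j)*(1/(2*j)) = 1)
D(h) = (1 + h)*(-20 + h) (D(h) = (h + 1)*(h - 20) = (1 + h)*(-20 + h))
(-187 + D(13))² = (-187 + (-20 + 13² - 19*13))² = (-187 + (-20 + 169 - 247))² = (-187 - 98)² = (-285)² = 81225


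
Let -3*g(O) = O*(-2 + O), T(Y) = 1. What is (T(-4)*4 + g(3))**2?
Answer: 9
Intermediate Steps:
g(O) = -O*(-2 + O)/3
(T(-4)*4 + g(3))**2 = (1*4 + (1/3)*3*(2 - 1*3))**2 = (4 + (1/3)*3*(2 - 3))**2 = (4 + (1/3)*3*(-1))**2 = (4 - 1)**2 = 3**2 = 9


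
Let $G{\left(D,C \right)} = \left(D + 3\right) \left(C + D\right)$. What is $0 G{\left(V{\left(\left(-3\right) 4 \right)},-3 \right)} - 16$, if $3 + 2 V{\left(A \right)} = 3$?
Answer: $-16$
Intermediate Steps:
$V{\left(A \right)} = 0$ ($V{\left(A \right)} = - \frac{3}{2} + \frac{1}{2} \cdot 3 = - \frac{3}{2} + \frac{3}{2} = 0$)
$G{\left(D,C \right)} = \left(3 + D\right) \left(C + D\right)$
$0 G{\left(V{\left(\left(-3\right) 4 \right)},-3 \right)} - 16 = 0 \left(0^{2} + 3 \left(-3\right) + 3 \cdot 0 - 0\right) - 16 = 0 \left(0 - 9 + 0 + 0\right) - 16 = 0 \left(-9\right) - 16 = 0 - 16 = -16$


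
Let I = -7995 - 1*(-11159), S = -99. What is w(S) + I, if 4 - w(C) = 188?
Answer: 2980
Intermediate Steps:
w(C) = -184 (w(C) = 4 - 1*188 = 4 - 188 = -184)
I = 3164 (I = -7995 + 11159 = 3164)
w(S) + I = -184 + 3164 = 2980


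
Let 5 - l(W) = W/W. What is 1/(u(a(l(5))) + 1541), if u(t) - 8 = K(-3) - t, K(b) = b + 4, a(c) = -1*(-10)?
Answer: 1/1540 ≈ 0.00064935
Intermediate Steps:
l(W) = 4 (l(W) = 5 - W/W = 5 - 1*1 = 5 - 1 = 4)
a(c) = 10
K(b) = 4 + b
u(t) = 9 - t (u(t) = 8 + ((4 - 3) - t) = 8 + (1 - t) = 9 - t)
1/(u(a(l(5))) + 1541) = 1/((9 - 1*10) + 1541) = 1/((9 - 10) + 1541) = 1/(-1 + 1541) = 1/1540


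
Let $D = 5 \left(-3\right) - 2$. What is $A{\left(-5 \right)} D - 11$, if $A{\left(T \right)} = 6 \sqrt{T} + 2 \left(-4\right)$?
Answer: $125 - 102 i \sqrt{5} \approx 125.0 - 228.08 i$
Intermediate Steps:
$D = -17$ ($D = -15 - 2 = -17$)
$A{\left(T \right)} = -8 + 6 \sqrt{T}$ ($A{\left(T \right)} = 6 \sqrt{T} - 8 = -8 + 6 \sqrt{T}$)
$A{\left(-5 \right)} D - 11 = \left(-8 + 6 \sqrt{-5}\right) \left(-17\right) - 11 = \left(-8 + 6 i \sqrt{5}\right) \left(-17\right) - 11 = \left(136 - 102 i \sqrt{5}\right) - 11 = 125 - 102 i \sqrt{5}$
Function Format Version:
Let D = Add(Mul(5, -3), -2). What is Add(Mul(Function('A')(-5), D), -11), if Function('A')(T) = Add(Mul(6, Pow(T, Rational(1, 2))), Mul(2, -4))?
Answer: Add(125, Mul(-102, I, Pow(5, Rational(1, 2)))) ≈ Add(125.00, Mul(-228.08, I))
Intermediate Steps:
D = -17 (D = Add(-15, -2) = -17)
Function('A')(T) = Add(-8, Mul(6, Pow(T, Rational(1, 2)))) (Function('A')(T) = Add(Mul(6, Pow(T, Rational(1, 2))), -8) = Add(-8, Mul(6, Pow(T, Rational(1, 2)))))
Add(Mul(Function('A')(-5), D), -11) = Add(Mul(Add(-8, Mul(6, Pow(-5, Rational(1, 2)))), -17), -11) = Add(Mul(Add(-8, Mul(6, Mul(I, Pow(5, Rational(1, 2))))), -17), -11) = Add(Mul(Add(-8, Mul(6, I, Pow(5, Rational(1, 2)))), -17), -11) = Add(Add(136, Mul(-102, I, Pow(5, Rational(1, 2)))), -11) = Add(125, Mul(-102, I, Pow(5, Rational(1, 2))))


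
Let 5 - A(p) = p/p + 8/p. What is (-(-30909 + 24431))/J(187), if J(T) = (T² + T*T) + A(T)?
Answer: 605693/6539573 ≈ 0.092620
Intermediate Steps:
A(p) = 4 - 8/p (A(p) = 5 - (p/p + 8/p) = 5 - (1 + 8/p) = 5 + (-1 - 8/p) = 4 - 8/p)
J(T) = 4 - 8/T + 2*T² (J(T) = (T² + T*T) + (4 - 8/T) = (T² + T²) + (4 - 8/T) = 2*T² + (4 - 8/T) = 4 - 8/T + 2*T²)
(-(-30909 + 24431))/J(187) = (-(-30909 + 24431))/(4 - 8/187 + 2*187²) = (-1*(-6478))/(4 - 8*1/187 + 2*34969) = 6478/(4 - 8/187 + 69938) = 6478/(13079146/187) = 6478*(187/13079146) = 605693/6539573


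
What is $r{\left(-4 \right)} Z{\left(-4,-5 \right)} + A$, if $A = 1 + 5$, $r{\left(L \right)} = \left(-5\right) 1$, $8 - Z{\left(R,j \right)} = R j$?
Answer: $66$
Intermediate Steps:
$Z{\left(R,j \right)} = 8 - R j$
$r{\left(L \right)} = -5$
$A = 6$
$r{\left(-4 \right)} Z{\left(-4,-5 \right)} + A = - 5 \left(8 - \left(-4\right) \left(-5\right)\right) + 6 = - 5 \left(8 - 20\right) + 6 = \left(-5\right) \left(-12\right) + 6 = 60 + 6 = 66$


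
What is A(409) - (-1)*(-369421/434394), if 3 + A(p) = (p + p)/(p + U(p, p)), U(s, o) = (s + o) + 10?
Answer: -1713675619/537345378 ≈ -3.1892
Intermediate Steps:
U(s, o) = 10 + o + s (U(s, o) = (o + s) + 10 = 10 + o + s)
A(p) = -3 + 2*p/(10 + 3*p) (A(p) = -3 + (p + p)/(p + (10 + p + p)) = -3 + (2*p)/(p + (10 + 2*p)) = -3 + (2*p)/(10 + 3*p) = -3 + 2*p/(10 + 3*p))
A(409) - (-1)*(-369421/434394) = (-30 - 7*409)/(10 + 3*409) - (-1)*(-369421/434394) = (-30 - 2863)/(10 + 1227) - (-1)*(-369421*1/434394) = -2893/1237 - (-1)*(-369421)/434394 = (1/1237)*(-2893) - 1*369421/434394 = -2893/1237 - 369421/434394 = -1713675619/537345378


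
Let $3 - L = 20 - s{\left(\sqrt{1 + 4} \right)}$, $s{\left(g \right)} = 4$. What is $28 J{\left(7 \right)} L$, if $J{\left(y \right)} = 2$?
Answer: $-728$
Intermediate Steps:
$L = -13$ ($L = 3 - \left(20 - 4\right) = 3 - 16 = -13$)
$28 J{\left(7 \right)} L = 28 \cdot 2 \left(-13\right) = 56 \left(-13\right) = -728$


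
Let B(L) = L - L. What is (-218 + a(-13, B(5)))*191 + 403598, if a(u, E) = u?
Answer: 359477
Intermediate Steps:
B(L) = 0
(-218 + a(-13, B(5)))*191 + 403598 = (-218 - 13)*191 + 403598 = -231*191 + 403598 = -44121 + 403598 = 359477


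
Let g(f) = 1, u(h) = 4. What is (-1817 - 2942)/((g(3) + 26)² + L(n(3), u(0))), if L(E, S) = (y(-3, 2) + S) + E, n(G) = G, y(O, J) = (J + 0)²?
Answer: -4759/740 ≈ -6.4311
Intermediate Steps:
y(O, J) = J²
L(E, S) = 4 + E + S (L(E, S) = (2² + S) + E = (4 + S) + E = 4 + E + S)
(-1817 - 2942)/((g(3) + 26)² + L(n(3), u(0))) = (-1817 - 2942)/((1 + 26)² + (4 + 3 + 4)) = -4759/(27² + 11) = -4759/(729 + 11) = -4759/740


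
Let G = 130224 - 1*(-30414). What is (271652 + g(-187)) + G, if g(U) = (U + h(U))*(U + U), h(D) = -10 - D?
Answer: 436030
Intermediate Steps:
g(U) = -20*U (g(U) = (U + (-10 - U))*(U + U) = -20*U)
G = 160638 (G = 130224 + 30414 = 160638)
(271652 + g(-187)) + G = (271652 - 20*(-187)) + 160638 = (271652 + 3740) + 160638 = 275392 + 160638 = 436030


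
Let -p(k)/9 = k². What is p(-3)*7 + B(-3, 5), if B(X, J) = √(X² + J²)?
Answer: -567 + √34 ≈ -561.17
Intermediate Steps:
B(X, J) = √(J² + X²)
p(k) = -9*k²
p(-3)*7 + B(-3, 5) = -9*(-3)²*7 + √(5² + (-3)²) = -9*9*7 + √(25 + 9) = -81*7 + √34 = -567 + √34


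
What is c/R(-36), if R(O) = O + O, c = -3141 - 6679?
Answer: 2455/18 ≈ 136.39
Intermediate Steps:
c = -9820
R(O) = 2*O
c/R(-36) = -9820/(2*(-36)) = -9820/(-72) = -9820*(-1/72) = 2455/18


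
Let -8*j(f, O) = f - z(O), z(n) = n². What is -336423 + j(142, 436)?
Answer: -1250715/4 ≈ -3.1268e+5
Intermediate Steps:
j(f, O) = -f/8 + O²/8 (j(f, O) = -(f - O²)/8 = -f/8 + O²/8)
-336423 + j(142, 436) = -336423 + (-⅛*142 + (⅛)*436²) = -336423 + (-71/4 + (⅛)*190096) = -336423 + (-71/4 + 23762) = -336423 + 94977/4 = -1250715/4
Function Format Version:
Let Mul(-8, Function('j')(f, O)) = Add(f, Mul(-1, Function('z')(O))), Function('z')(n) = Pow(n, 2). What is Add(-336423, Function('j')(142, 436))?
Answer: Rational(-1250715, 4) ≈ -3.1268e+5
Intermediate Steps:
Function('j')(f, O) = Add(Mul(Rational(-1, 8), f), Mul(Rational(1, 8), Pow(O, 2))) (Function('j')(f, O) = Mul(Rational(-1, 8), Add(f, Mul(-1, Pow(O, 2)))) = Add(Mul(Rational(-1, 8), f), Mul(Rational(1, 8), Pow(O, 2))))
Add(-336423, Function('j')(142, 436)) = Add(-336423, Add(Mul(Rational(-1, 8), 142), Mul(Rational(1, 8), Pow(436, 2)))) = Add(-336423, Add(Rational(-71, 4), Mul(Rational(1, 8), 190096))) = Add(-336423, Add(Rational(-71, 4), 23762)) = Add(-336423, Rational(94977, 4)) = Rational(-1250715, 4)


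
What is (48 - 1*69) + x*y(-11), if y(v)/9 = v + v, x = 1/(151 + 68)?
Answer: -1599/73 ≈ -21.904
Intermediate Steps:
x = 1/219 ≈ 0.0045662
y(v) = 18*v (y(v) = 9*(v + v) = 9*(2*v) = 18*v)
(48 - 1*69) + x*y(-11) = (48 - 1*69) + (18*(-11))/219 = (48 - 69) + (1/219)*(-198) = -21 - 66/73 = -1599/73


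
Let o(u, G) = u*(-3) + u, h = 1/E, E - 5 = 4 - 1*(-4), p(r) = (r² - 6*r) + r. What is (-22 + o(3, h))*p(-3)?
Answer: -672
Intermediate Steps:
p(r) = r² - 5*r
E = 13 (E = 5 + (4 - 1*(-4)) = 5 + (4 + 4) = 5 + 8 = 13)
h = 1/13 ≈ 0.076923
o(u, G) = -2*u (o(u, G) = -3*u + u = -2*u)
(-22 + o(3, h))*p(-3) = (-22 - 2*3)*(-3*(-5 - 3)) = (-22 - 6)*(-3*(-8)) = -28*24 = -672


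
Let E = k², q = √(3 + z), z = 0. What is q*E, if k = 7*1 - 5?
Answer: 4*√3 ≈ 6.9282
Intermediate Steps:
q = √3 (q = √(3 + 0) = √3 ≈ 1.7320)
k = 2 (k = 7 - 5 = 2)
E = 4 (E = 2² = 4)
q*E = √3*4 = 4*√3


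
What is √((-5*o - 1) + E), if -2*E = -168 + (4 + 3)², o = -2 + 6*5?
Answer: I*√326/2 ≈ 9.0277*I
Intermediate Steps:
o = 28 (o = -2 + 30 = 28)
E = 119/2 (E = -(-168 + (4 + 3)²)/2 = -(-168 + 7²)/2 = -(-168 + 49)/2 = -½*(-119) = 119/2 ≈ 59.500)
√((-5*o - 1) + E) = √((-5*28 - 1) + 119/2) = √((-140 - 1) + 119/2) = √(-141 + 119/2) = √(-163/2) = I*√326/2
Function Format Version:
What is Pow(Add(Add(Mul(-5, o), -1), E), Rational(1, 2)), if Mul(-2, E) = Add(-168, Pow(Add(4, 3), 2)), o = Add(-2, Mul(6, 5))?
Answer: Mul(Rational(1, 2), I, Pow(326, Rational(1, 2))) ≈ Mul(9.0277, I)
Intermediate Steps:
o = 28 (o = Add(-2, 30) = 28)
E = Rational(119, 2) (E = Mul(Rational(-1, 2), Add(-168, Pow(Add(4, 3), 2))) = Mul(Rational(-1, 2), Add(-168, Pow(7, 2))) = Mul(Rational(-1, 2), Add(-168, 49)) = Mul(Rational(-1, 2), -119) = Rational(119, 2) ≈ 59.500)
Pow(Add(Add(Mul(-5, o), -1), E), Rational(1, 2)) = Pow(Add(Add(Mul(-5, 28), -1), Rational(119, 2)), Rational(1, 2)) = Pow(Add(Add(-140, -1), Rational(119, 2)), Rational(1, 2)) = Pow(Add(-141, Rational(119, 2)), Rational(1, 2)) = Pow(Rational(-163, 2), Rational(1, 2)) = Mul(Rational(1, 2), I, Pow(326, Rational(1, 2)))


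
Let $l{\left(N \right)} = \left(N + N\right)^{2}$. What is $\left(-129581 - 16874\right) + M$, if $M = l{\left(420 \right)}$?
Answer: $559145$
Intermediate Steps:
$l{\left(N \right)} = 4 N^{2}$ ($l{\left(N \right)} = \left(2 N\right)^{2} = 4 N^{2}$)
$M = 705600$ ($M = 4 \cdot 420^{2} = 4 \cdot 176400 = 705600$)
$\left(-129581 - 16874\right) + M = \left(-129581 - 16874\right) + 705600 = -146455 + 705600 = 559145$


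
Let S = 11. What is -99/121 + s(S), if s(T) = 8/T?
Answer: -1/11 ≈ -0.090909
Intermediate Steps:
-99/121 + s(S) = -99/121 + 8/11 = -99*1/121 + 8*(1/11) = -9/11 + 8/11 = -1/11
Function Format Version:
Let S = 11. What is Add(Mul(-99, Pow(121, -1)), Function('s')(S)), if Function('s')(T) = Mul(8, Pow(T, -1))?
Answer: Rational(-1, 11) ≈ -0.090909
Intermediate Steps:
Add(Mul(-99, Pow(121, -1)), Function('s')(S)) = Add(Mul(-99, Pow(121, -1)), Mul(8, Pow(11, -1))) = Add(Mul(-99, Rational(1, 121)), Mul(8, Rational(1, 11))) = Add(Rational(-9, 11), Rational(8, 11)) = Rational(-1, 11)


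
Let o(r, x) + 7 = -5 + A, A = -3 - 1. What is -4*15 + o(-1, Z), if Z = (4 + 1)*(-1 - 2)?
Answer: -76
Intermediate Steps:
Z = -15 (Z = 5*(-3) = -15)
A = -4
o(r, x) = -16 (o(r, x) = -7 + (-5 - 4) = -7 - 9 = -16)
-4*15 + o(-1, Z) = -4*15 - 16 = -60 - 16 = -76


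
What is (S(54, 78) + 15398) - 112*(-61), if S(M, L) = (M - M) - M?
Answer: 22176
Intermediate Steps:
S(M, L) = -M (S(M, L) = 0 - M = -M)
(S(54, 78) + 15398) - 112*(-61) = (-1*54 + 15398) - 112*(-61) = (-54 + 15398) + 6832 = 15344 + 6832 = 22176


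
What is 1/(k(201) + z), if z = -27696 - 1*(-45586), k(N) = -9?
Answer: 1/17881 ≈ 5.5925e-5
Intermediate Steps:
z = 17890 (z = -27696 + 45586 = 17890)
1/(k(201) + z) = 1/(-9 + 17890) = 1/17881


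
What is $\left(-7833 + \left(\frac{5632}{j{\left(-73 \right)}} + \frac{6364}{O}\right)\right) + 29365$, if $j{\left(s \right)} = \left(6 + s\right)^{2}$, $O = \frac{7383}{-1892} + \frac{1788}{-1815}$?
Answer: $\frac{46187681000300}{2283002153} \approx 20231.0$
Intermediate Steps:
$O = - \frac{508577}{104060}$ ($O = 7383 \left(- \frac{1}{1892}\right) + 1788 \left(- \frac{1}{1815}\right) = - \frac{7383}{1892} - \frac{596}{605} = - \frac{508577}{104060} \approx -4.8873$)
$\left(-7833 + \left(\frac{5632}{j{\left(-73 \right)}} + \frac{6364}{O}\right)\right) + 29365 = \left(-7833 + \left(\frac{5632}{\left(6 - 73\right)^{2}} + \frac{6364}{- \frac{508577}{104060}}\right)\right) + 29365 = \left(-7833 + \left(\frac{5632}{\left(-67\right)^{2}} + 6364 \left(- \frac{104060}{508577}\right)\right)\right) + 29365 = \left(-7833 - \left(\frac{662237840}{508577} - \frac{5632}{4489}\right)\right) + 29365 = \left(-7833 + \left(5632 \cdot \frac{1}{4489} - \frac{662237840}{508577}\right)\right) + 29365 = \left(-7833 + \left(\frac{5632}{4489} - \frac{662237840}{508577}\right)\right) + 29365 = \left(-7833 - \frac{2969921358096}{2283002153}\right) + 29365 = - \frac{20852677222545}{2283002153} + 29365 = \frac{46187681000300}{2283002153}$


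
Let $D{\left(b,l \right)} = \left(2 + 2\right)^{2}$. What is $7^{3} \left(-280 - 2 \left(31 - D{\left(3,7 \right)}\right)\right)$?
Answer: $-106330$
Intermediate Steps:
$D{\left(b,l \right)} = 16$ ($D{\left(b,l \right)} = 4^{2} = 16$)
$7^{3} \left(-280 - 2 \left(31 - D{\left(3,7 \right)}\right)\right) = 7^{3} \left(-280 - 2 \left(31 - 16\right)\right) = 343 \left(-280 - 2 \left(31 - 16\right)\right) = 343 \left(-280 - 30\right) = 343 \left(-310\right) = -106330$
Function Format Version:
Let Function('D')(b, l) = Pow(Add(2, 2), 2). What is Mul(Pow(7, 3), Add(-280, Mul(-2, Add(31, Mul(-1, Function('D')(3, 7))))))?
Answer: -106330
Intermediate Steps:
Function('D')(b, l) = 16 (Function('D')(b, l) = Pow(4, 2) = 16)
Mul(Pow(7, 3), Add(-280, Mul(-2, Add(31, Mul(-1, Function('D')(3, 7)))))) = Mul(Pow(7, 3), Add(-280, Mul(-2, Add(31, Mul(-1, 16))))) = Mul(343, Add(-280, Mul(-2, Add(31, -16)))) = Mul(343, Add(-280, Mul(-2, 15))) = Mul(343, Add(-280, -30)) = Mul(343, -310) = -106330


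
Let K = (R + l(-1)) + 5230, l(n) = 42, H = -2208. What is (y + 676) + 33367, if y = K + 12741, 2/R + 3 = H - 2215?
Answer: 115199927/2213 ≈ 52056.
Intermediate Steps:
R = -1/2213 (R = 2/(-3 + (-2208 - 2215)) = 2/(-3 - 4423) = 2/(-4426) = 2*(-1/4426) = -1/2213 ≈ -0.00045188)
K = 11666935/2213 (K = (-1/2213 + 42) + 5230 = 92945/2213 + 5230 = 11666935/2213 ≈ 5272.0)
y = 39862768/2213 (y = 11666935/2213 + 12741 = 39862768/2213 ≈ 18013.)
(y + 676) + 33367 = (39862768/2213 + 676) + 33367 = 41358756/2213 + 33367 = 115199927/2213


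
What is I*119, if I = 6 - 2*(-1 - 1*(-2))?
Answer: 476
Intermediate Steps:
I = 4 (I = 6 - 2*(-1 + 2) = 6 - 2*1 = 6 - 2 = 4)
I*119 = 4*119 = 476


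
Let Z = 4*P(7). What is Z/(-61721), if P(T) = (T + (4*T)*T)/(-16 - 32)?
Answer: 203/740652 ≈ 0.00027408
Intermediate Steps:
P(T) = -T²/12 - T/48 (P(T) = (T + 4*T²)/(-48) = (T + 4*T²)*(-1/48) = -T²/12 - T/48)
Z = -203/12 (Z = 4*(-1/48*7*(1 + 4*7)) = 4*(-1/48*7*(1 + 28)) = 4*(-1/48*7*29) = 4*(-203/48) = -203/12 ≈ -16.917)
Z/(-61721) = -203/12/(-61721) = -203/12*(-1/61721) = 203/740652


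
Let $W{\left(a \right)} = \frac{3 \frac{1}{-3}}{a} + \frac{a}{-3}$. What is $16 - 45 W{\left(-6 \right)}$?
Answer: $- \frac{163}{2} \approx -81.5$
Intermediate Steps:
$W{\left(a \right)} = - \frac{1}{a} - \frac{a}{3}$ ($W{\left(a \right)} = \frac{3 \left(- \frac{1}{3}\right)}{a} + a \left(- \frac{1}{3}\right) = - \frac{1}{a} - \frac{a}{3}$)
$16 - 45 W{\left(-6 \right)} = 16 - 45 \left(- \frac{1}{-6} - -2\right) = 16 - 45 \left(\left(-1\right) \left(- \frac{1}{6}\right) + 2\right) = 16 - 45 \left(\frac{1}{6} + 2\right) = 16 - \frac{195}{2} = - \frac{163}{2}$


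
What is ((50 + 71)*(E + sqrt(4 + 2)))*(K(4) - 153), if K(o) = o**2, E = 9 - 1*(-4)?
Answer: -215501 - 16577*sqrt(6) ≈ -2.5611e+5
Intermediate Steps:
E = 13 (E = 9 + 4 = 13)
((50 + 71)*(E + sqrt(4 + 2)))*(K(4) - 153) = ((50 + 71)*(13 + sqrt(4 + 2)))*(4**2 - 153) = (121*(13 + sqrt(6)))*(16 - 153) = (1573 + 121*sqrt(6))*(-137) = -215501 - 16577*sqrt(6)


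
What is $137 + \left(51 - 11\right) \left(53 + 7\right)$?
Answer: $2537$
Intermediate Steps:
$137 + \left(51 - 11\right) \left(53 + 7\right) = 137 + 40 \cdot 60 = 137 + 2400 = 2537$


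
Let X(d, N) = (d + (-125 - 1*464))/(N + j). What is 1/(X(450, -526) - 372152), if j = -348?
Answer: -874/325260709 ≈ -2.6871e-6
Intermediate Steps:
X(d, N) = (-589 + d)/(-348 + N) (X(d, N) = (d + (-125 - 1*464))/(N - 348) = (d + (-125 - 464))/(-348 + N) = (d - 589)/(-348 + N) = (-589 + d)/(-348 + N))
1/(X(450, -526) - 372152) = 1/((-589 + 450)/(-348 - 526) - 372152) = 1/(-139/(-874) - 372152) = 1/(-1/874*(-139) - 372152) = 1/(139/874 - 372152) = 1/(-325260709/874) = -874/325260709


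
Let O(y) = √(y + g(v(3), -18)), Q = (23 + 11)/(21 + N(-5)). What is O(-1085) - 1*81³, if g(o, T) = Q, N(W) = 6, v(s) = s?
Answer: -531441 + I*√87783/9 ≈ -5.3144e+5 + 32.92*I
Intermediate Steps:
Q = 34/27 (Q = (23 + 11)/(21 + 6) = 34/27 ≈ 1.2593)
g(o, T) = 34/27
O(y) = √(34/27 + y) (O(y) = √(y + 34/27) = √(34/27 + y))
O(-1085) - 1*81³ = √(102 + 81*(-1085))/9 - 1*81³ = √(102 - 87885)/9 - 1*531441 = √(-87783)/9 - 531441 = (I*√87783)/9 - 531441 = I*√87783/9 - 531441 = -531441 + I*√87783/9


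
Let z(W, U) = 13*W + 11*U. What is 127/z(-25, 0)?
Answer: -127/325 ≈ -0.39077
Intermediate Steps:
z(W, U) = 11*U + 13*W
127/z(-25, 0) = 127/(11*0 + 13*(-25)) = 127/(0 - 325) = 127/(-325) = 127*(-1/325) = -127/325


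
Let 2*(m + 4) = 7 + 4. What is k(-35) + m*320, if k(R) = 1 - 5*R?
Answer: 656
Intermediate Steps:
m = 3/2 (m = -4 + (7 + 4)/2 = -4 + (1/2)*11 = -4 + 11/2 = 3/2 ≈ 1.5000)
k(-35) + m*320 = (1 - 5*(-35)) + (3/2)*320 = (1 + 175) + 480 = 176 + 480 = 656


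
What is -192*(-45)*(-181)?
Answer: -1563840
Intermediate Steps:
-192*(-45)*(-181) = 8640*(-181) = -1563840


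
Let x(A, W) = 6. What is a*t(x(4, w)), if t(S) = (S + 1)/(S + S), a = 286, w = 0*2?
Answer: 1001/6 ≈ 166.83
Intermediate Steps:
w = 0
t(S) = (1 + S)/(2*S) (t(S) = (1 + S)/((2*S)) = (1 + S)*(1/(2*S)) = (1 + S)/(2*S))
a*t(x(4, w)) = 286*((½)*(1 + 6)/6) = 286*((½)*(⅙)*7) = 286*(7/12) = 1001/6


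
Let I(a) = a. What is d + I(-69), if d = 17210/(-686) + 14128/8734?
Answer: -138508872/1497881 ≈ -92.470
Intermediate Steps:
d = -35155083/1497881 (d = 17210*(-1/686) + 14128*(1/8734) = -8605/343 + 7064/4367 = -35155083/1497881 ≈ -23.470)
d + I(-69) = -35155083/1497881 - 69 = -138508872/1497881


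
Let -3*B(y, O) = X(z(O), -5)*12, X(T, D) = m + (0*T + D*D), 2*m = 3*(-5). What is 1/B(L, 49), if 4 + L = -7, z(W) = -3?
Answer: -1/70 ≈ -0.014286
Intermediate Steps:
m = -15/2 (m = (3*(-5))/2 = (½)*(-15) = -15/2 ≈ -7.5000)
L = -11 (L = -4 - 7 = -11)
X(T, D) = -15/2 + D² (X(T, D) = -15/2 + (0*T + D*D) = -15/2 + (0 + D²) = -15/2 + D²)
B(y, O) = -70 (B(y, O) = -(-15/2 + (-5)²)*12/3 = -(-15/2 + 25)*12/3 = -35*12/6 = -⅓*210 = -70)
1/B(L, 49) = 1/(-70) = -1/70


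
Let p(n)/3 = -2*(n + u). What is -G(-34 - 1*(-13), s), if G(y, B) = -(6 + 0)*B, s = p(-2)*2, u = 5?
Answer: -216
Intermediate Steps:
p(n) = -30 - 6*n (p(n) = 3*(-2*(n + 5)) = 3*(-2*(5 + n)) = 3*(-10 - 2*n) = -30 - 6*n)
s = -36 (s = (-30 - 6*(-2))*2 = (-30 + 12)*2 = -18*2 = -36)
G(y, B) = -6*B
-G(-34 - 1*(-13), s) = -(-6)*(-36) = -1*216 = -216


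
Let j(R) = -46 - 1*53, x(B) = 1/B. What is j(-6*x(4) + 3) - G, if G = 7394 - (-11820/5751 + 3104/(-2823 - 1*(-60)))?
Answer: -4411643599/588519 ≈ -7496.2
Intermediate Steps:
j(R) = -99 (j(R) = -46 - 53 = -99)
G = 4353380218/588519 (G = 7394 - (-11820*1/5751 + 3104/(-2823 + 60)) = 7394 - (-3940/1917 + 3104/(-2763)) = 7394 - (-3940/1917 + 3104*(-1/2763)) = 7394 - (-3940/1917 - 3104/2763) = 7394 - 1*(-1870732/588519) = 7394 + 1870732/588519 = 4353380218/588519 ≈ 7397.2)
j(-6*x(4) + 3) - G = -99 - 1*4353380218/588519 = -99 - 4353380218/588519 = -4411643599/588519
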